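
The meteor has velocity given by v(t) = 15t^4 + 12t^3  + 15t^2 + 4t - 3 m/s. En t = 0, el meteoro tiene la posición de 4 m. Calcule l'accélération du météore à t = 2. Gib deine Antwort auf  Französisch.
Nous devons dériver notre équation de la vitesse v(t) = 15·t^4 + 12·t^3 + 15·t^2 + 4·t - 3 1 fois. En prenant d/dt de v(t), nous trouvons a(t) = 60·t^3 + 36·t^2 + 30·t + 4. Nous avons l'accélération a(t) = 60·t^3 + 36·t^2 + 30·t + 4. En substituant t = 2: a(2) = 688.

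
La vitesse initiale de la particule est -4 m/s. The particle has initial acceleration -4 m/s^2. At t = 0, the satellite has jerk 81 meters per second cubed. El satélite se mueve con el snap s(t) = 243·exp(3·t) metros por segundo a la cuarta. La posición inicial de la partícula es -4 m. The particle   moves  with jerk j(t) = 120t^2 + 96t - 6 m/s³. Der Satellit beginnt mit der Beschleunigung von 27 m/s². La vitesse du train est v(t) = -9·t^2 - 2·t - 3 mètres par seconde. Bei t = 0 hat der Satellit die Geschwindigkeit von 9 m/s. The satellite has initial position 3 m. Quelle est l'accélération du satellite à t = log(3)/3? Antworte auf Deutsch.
Ausgehend von dem Snap s(t) = 243·exp(3·t), nehmen wir 2 Stammfunktionen. Das Integral von dem Snap ist der Ruck. Mit j(0) = 81 erhalten wir j(t) = 81·exp(3·t). Die Stammfunktion von dem Ruck, mit a(0) = 27, ergibt die Beschleunigung: a(t) = 27·exp(3·t). Wir haben die Beschleunigung a(t) = 27·exp(3·t). Durch Einsetzen von t = log(3)/3: a(log(3)/3) = 81.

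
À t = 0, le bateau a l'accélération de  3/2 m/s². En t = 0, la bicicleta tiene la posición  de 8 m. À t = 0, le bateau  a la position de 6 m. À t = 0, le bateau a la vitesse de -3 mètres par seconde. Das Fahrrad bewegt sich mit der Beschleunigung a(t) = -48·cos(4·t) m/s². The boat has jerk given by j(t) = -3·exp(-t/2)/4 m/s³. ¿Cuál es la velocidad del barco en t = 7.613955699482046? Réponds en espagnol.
Necesitamos integrar nuestra ecuación de la sacudida j(t) = -3·exp(-t/2)/4 2 veces. Tomando ∫j(t)dt y aplicando a(0) = 3/2, encontramos a(t) = 3·exp(-t/2)/2. Tomando ∫a(t)dt y aplicando v(0) = -3, encontramos v(t) = -3·exp(-t/2). Tenemos la velocidad v(t) = -3·exp(-t/2). Sustituyendo t = 7.613955699482046: v(7.613955699482046) = -0.0666456459833350.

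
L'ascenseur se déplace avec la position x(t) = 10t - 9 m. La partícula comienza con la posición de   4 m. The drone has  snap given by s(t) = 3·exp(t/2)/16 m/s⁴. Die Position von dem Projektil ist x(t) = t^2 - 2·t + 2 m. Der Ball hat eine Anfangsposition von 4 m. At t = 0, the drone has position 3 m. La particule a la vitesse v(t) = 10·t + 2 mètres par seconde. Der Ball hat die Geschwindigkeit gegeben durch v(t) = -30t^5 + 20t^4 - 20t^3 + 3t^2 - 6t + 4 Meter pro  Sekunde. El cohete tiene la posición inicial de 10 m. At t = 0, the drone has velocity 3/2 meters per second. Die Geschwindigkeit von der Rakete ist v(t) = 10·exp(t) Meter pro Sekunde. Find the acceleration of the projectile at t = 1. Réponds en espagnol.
Para resolver esto, necesitamos tomar 2 derivadas de nuestra ecuación de la posición x(t) = t^2 - 2·t + 2. Derivando la posición, obtenemos la velocidad: v(t) = 2·t - 2. Tomando d/dt de v(t), encontramos a(t) = 2. De la ecuación de la aceleración a(t) = 2, sustituimos t = 1 para obtener a = 2.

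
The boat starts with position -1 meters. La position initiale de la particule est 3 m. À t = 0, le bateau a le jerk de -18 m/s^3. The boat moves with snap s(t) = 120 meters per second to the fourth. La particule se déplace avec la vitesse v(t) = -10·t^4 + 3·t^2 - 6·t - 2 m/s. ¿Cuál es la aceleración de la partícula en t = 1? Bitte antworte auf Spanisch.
Para resolver esto, necesitamos tomar 1 derivada de nuestra ecuación de la velocidad v(t) = -10·t^4 + 3·t^2 - 6·t - 2. La derivada de la velocidad da la aceleración: a(t) = -40·t^3 + 6·t - 6. Usando a(t) = -40·t^3 + 6·t - 6 y sustituyendo t = 1, encontramos a = -40.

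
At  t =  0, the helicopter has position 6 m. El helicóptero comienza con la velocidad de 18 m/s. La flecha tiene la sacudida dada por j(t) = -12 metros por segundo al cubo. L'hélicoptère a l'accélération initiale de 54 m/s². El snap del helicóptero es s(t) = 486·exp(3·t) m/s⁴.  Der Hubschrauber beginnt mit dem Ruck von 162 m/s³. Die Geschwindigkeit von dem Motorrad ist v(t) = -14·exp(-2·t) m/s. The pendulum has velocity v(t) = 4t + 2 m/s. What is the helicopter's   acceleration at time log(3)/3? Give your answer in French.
Nous devons trouver l'intégrale de notre équation du snap s(t) = 486·exp(3·t) 2 fois. En intégrant le snap et en utilisant la condition initiale j(0) = 162, nous obtenons j(t) = 162·exp(3·t). L'intégrale du jerk est l'accélération. En utilisant a(0) = 54, nous obtenons a(t) = 54·exp(3·t). Nous avons l'accélération a(t) = 54·exp(3·t). En substituant t = log(3)/3: a(log(3)/3) = 162.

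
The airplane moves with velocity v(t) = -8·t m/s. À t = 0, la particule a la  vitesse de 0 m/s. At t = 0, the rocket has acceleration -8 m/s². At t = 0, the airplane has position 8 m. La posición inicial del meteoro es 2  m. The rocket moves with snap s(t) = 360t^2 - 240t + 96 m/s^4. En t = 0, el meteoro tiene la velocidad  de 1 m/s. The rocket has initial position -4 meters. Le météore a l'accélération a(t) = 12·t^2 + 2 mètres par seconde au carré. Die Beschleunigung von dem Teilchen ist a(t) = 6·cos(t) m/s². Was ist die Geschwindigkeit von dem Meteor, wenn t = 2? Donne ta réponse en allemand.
Ausgehend von der Beschleunigung a(t) = 12·t^2 + 2, nehmen wir 1 Stammfunktion. Das Integral von der Beschleunigung, mit v(0) = 1, ergibt die Geschwindigkeit: v(t) = 4·t^3 + 2·t + 1. Aus der Gleichung für die Geschwindigkeit v(t) = 4·t^3 + 2·t + 1, setzen wir t = 2 ein und erhalten v = 37.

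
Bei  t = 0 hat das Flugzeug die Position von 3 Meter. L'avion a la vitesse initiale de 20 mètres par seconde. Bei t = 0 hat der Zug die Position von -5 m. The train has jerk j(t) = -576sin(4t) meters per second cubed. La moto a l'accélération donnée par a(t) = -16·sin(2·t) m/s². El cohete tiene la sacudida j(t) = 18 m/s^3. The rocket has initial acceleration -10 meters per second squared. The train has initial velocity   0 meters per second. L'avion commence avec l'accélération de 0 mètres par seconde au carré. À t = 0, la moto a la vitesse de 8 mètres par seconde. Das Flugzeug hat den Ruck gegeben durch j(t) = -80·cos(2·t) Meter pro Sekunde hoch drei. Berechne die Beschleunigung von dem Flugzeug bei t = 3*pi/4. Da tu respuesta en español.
Para resolver esto, necesitamos tomar 1 antiderivada de nuestra ecuación de la sacudida j(t) = -80·cos(2·t). Tomando ∫j(t)dt y aplicando a(0) = 0, encontramos a(t) = -40·sin(2·t). De la ecuación de la aceleración a(t) = -40·sin(2·t), sustituimos t = 3*pi/4 para obtener a = 40.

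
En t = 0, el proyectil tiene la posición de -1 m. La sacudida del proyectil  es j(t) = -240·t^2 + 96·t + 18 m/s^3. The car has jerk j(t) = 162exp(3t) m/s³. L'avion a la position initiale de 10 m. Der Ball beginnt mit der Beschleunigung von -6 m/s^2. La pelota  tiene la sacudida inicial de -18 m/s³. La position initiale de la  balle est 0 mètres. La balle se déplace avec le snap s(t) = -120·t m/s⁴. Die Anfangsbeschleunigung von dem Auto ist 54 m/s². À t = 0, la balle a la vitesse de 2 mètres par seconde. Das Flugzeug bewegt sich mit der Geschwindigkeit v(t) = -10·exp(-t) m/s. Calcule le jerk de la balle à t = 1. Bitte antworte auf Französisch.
Nous devons intégrer notre équation du snap s(t) = -120·t 1 fois. En intégrant le snap et en utilisant la condition initiale j(0) = -18, nous obtenons j(t) = -60·t^2 - 18. Nous avons le jerk j(t) = -60·t^2 - 18. En substituant t = 1: j(1) = -78.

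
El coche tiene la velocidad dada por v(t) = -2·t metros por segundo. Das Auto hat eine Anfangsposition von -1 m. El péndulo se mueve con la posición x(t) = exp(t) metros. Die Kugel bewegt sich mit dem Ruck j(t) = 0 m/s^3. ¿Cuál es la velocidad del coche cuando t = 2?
De la ecuación de la velocidad v(t) = -2·t, sustituimos t = 2 para obtener v = -4.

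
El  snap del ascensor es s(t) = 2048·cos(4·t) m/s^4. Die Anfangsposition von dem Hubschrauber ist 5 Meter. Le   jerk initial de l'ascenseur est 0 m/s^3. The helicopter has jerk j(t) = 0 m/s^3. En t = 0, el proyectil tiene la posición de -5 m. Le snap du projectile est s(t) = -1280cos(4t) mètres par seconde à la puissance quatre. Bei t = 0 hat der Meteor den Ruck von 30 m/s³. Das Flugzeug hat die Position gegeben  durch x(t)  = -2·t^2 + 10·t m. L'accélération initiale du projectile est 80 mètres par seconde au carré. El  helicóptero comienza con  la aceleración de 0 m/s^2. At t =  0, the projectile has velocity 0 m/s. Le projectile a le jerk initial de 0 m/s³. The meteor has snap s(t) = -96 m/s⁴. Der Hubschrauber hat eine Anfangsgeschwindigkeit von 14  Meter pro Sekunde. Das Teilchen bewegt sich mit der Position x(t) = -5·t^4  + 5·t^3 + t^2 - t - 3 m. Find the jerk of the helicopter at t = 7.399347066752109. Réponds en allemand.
Wir haben den Ruck j(t) = 0. Durch Einsetzen von t = 7.399347066752109: j(7.399347066752109) = 0.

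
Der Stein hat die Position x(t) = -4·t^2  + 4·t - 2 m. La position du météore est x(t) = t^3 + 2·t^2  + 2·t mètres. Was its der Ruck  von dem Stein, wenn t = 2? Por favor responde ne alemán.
Wir müssen unsere Gleichung für die Position x(t) = -4·t^2 + 4·t - 2 3-mal ableiten. Durch Ableiten von der Position erhalten wir die Geschwindigkeit: v(t) = 4 - 8·t. Durch Ableiten von der Geschwindigkeit erhalten wir die Beschleunigung: a(t) = -8. Mit d/dt von a(t) finden wir j(t) = 0. Wir haben den Ruck j(t) = 0. Durch Einsetzen von t = 2: j(2) = 0.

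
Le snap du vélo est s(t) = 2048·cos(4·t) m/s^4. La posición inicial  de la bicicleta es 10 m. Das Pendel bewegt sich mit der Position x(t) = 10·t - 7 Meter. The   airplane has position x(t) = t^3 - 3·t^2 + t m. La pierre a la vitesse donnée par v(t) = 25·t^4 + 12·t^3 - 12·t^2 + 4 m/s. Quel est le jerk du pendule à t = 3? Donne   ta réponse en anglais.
Starting from position x(t) = 10·t - 7, we take 3 derivatives. Taking d/dt of x(t), we find v(t) = 10. Taking d/dt of v(t), we find a(t) = 0. Taking d/dt of a(t), we find j(t) = 0. Using j(t) = 0 and substituting t = 3, we find j = 0.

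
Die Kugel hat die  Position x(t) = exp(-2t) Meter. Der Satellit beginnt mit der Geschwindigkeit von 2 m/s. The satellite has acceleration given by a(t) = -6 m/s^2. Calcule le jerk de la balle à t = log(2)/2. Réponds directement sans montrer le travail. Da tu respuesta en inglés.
The jerk at t = log(2)/2 is j = -4.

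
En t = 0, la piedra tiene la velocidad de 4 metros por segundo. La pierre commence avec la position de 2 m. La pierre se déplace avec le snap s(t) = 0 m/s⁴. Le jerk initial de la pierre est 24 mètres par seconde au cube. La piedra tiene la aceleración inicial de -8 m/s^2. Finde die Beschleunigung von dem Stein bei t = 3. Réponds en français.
Pour résoudre ceci, nous devons prendre 2 primitives de notre équation du snap s(t) = 0. En intégrant le snap et en utilisant la condition initiale j(0) = 24, nous obtenons j(t) = 24. La primitive du jerk, avec a(0) = -8, donne l'accélération: a(t) = 24·t - 8. Nous avons l'accélération a(t) = 24·t - 8. En substituant t = 3: a(3) = 64.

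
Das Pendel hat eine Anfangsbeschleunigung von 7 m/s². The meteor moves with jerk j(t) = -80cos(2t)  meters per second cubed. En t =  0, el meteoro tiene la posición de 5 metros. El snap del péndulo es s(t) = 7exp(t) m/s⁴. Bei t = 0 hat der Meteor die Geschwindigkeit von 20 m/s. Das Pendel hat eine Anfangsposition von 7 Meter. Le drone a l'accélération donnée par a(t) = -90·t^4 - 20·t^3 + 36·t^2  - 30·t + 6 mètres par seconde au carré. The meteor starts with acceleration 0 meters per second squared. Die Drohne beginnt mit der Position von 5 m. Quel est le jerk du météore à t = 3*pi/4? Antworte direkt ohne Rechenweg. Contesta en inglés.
The jerk at t = 3*pi/4 is j = 0.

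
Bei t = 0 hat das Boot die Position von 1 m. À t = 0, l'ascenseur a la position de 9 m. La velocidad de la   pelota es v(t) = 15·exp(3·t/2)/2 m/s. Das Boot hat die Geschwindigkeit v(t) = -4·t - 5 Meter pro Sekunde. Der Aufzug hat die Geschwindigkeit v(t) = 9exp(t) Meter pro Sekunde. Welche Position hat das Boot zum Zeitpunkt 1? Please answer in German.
Um dies zu lösen, müssen wir 1 Integral unserer Gleichung für die Geschwindigkeit v(t) = -4·t - 5 finden. Mit ∫v(t)dt und Anwendung von x(0) = 1, finden wir x(t) = -2·t^2 - 5·t + 1. Mit x(t) = -2·t^2 - 5·t + 1 und Einsetzen von t = 1, finden wir x = -6.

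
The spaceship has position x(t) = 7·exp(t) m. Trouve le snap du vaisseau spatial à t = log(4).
Pour résoudre ceci, nous devons prendre 4 dérivées de notre équation de la position x(t) = 7·exp(t). En dérivant la position, nous obtenons la vitesse: v(t) = 7·exp(t). La dérivée de la vitesse donne l'accélération: a(t) = 7·exp(t). La dérivée de l'accélération donne le jerk: j(t) = 7·exp(t). La dérivée du jerk donne le snap: s(t) = 7·exp(t). En utilisant s(t) = 7·exp(t) et en substituant t = log(4), nous trouvons s = 28.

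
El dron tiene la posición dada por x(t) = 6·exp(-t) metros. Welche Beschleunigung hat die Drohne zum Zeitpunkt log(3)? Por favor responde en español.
Para resolver esto, necesitamos tomar 2 derivadas de nuestra ecuación de la posición x(t) = 6·exp(-t). La derivada de la posición da la velocidad: v(t) = -6·exp(-t). Derivando la velocidad, obtenemos la aceleración: a(t) = 6·exp(-t). Usando a(t) = 6·exp(-t) y sustituyendo t = log(3), encontramos a = 2.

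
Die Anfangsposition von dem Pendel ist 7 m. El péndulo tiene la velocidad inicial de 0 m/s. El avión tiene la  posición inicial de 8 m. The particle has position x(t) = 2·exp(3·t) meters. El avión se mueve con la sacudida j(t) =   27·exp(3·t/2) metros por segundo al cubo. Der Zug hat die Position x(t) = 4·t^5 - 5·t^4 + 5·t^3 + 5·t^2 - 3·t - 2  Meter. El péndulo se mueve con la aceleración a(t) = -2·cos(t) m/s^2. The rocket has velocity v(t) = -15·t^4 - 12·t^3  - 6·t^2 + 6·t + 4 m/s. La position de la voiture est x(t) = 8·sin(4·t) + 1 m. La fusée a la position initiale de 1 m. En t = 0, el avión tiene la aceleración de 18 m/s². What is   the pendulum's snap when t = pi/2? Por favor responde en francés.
Nous devons dériver notre équation de l'accélération a(t) = -2·cos(t) 2 fois. En prenant d/dt de a(t), nous trouvons j(t) = 2·sin(t). La dérivée du jerk donne le snap: s(t) = 2·cos(t). De l'équation du snap s(t) = 2·cos(t), nous substituons t = pi/2 pour obtenir s = 0.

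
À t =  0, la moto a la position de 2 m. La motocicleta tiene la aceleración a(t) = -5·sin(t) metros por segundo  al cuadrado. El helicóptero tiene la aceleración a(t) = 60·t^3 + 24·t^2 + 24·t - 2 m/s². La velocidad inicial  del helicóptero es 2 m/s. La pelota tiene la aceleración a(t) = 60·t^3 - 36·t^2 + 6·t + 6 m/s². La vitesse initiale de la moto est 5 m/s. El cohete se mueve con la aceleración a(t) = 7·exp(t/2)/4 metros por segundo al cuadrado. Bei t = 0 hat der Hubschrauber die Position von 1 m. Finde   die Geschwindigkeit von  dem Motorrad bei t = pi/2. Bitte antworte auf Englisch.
We need to integrate our acceleration equation a(t) = -5·sin(t) 1 time. Integrating acceleration and using the initial condition v(0) = 5, we get v(t) = 5·cos(t). Using v(t) = 5·cos(t) and substituting t = pi/2, we find v = 0.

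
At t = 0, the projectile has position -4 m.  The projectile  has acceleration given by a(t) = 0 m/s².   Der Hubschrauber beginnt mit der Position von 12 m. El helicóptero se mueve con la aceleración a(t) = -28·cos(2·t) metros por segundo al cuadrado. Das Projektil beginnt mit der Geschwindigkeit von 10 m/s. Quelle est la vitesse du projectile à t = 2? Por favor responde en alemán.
Ausgehend von der Beschleunigung a(t) = 0, nehmen wir 1 Stammfunktion. Die Stammfunktion von der Beschleunigung ist die Geschwindigkeit. Mit v(0) = 10 erhalten wir v(t) = 10. Aus der Gleichung für die Geschwindigkeit v(t) = 10, setzen wir t = 2 ein und erhalten v = 10.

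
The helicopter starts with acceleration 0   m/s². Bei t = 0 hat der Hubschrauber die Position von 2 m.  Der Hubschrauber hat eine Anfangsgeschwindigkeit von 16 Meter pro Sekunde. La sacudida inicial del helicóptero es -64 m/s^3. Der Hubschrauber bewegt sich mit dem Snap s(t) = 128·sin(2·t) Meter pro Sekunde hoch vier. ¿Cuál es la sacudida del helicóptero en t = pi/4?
Necesitamos integrar nuestra ecuación del snap s(t) = 128·sin(2·t) 1 vez. La integral del snap es la sacudida. Usando j(0) = -64, obtenemos j(t) = -64·cos(2·t). Usando j(t) = -64·cos(2·t) y sustituyendo t = pi/4, encontramos j = 0.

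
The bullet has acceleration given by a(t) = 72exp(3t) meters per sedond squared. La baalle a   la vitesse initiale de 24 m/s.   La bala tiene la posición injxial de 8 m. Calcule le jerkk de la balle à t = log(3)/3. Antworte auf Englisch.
We must differentiate our acceleration equation a(t) = 72·exp(3·t) 1 time. Taking d/dt of a(t), we find j(t) = 216·exp(3·t). From the given jerk equation j(t) = 216·exp(3·t), we substitute t = log(3)/3 to get j = 648.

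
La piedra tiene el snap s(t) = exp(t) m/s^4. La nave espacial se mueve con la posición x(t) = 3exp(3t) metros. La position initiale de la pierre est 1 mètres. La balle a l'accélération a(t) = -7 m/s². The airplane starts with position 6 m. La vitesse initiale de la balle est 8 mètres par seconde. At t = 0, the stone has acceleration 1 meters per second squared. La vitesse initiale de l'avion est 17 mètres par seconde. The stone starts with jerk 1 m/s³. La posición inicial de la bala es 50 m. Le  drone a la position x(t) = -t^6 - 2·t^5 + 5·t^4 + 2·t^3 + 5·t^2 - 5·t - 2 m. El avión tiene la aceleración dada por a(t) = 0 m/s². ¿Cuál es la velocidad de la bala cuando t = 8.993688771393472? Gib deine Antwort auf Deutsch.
Wir müssen das Integral unserer Gleichung für die Beschleunigung a(t) = -7 1-mal finden. Das Integral von der Beschleunigung, mit v(0) = 8, ergibt die Geschwindigkeit: v(t) = 8 - 7·t. Mit v(t) = 8 - 7·t und Einsetzen von t = 8.993688771393472, finden wir v = -54.9558213997543.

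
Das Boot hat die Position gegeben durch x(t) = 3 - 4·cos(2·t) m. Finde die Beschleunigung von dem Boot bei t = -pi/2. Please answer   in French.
Nous devons dériver notre équation de la position x(t) = 3 - 4·cos(2·t) 2 fois. La dérivée de la position donne la vitesse: v(t) = 8·sin(2·t). En dérivant la vitesse, nous obtenons l'accélération: a(t) = 16·cos(2·t). En utilisant a(t) = 16·cos(2·t) et en substituant t = -pi/2, nous trouvons a = -16.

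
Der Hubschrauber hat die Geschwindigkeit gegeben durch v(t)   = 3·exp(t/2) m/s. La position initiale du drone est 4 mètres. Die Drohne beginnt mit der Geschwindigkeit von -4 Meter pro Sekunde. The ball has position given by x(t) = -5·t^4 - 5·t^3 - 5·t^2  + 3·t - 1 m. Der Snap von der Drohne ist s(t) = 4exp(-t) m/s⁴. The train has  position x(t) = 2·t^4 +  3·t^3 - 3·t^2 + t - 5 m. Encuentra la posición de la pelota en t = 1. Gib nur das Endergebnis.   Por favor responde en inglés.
The answer is -13.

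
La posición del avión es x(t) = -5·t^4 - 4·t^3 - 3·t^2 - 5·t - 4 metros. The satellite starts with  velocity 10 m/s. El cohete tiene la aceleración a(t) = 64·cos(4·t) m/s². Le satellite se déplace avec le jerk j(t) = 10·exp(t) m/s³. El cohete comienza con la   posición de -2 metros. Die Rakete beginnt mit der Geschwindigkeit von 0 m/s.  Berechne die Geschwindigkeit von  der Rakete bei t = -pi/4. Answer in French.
Nous devons trouver la primitive de notre équation de l'accélération a(t) = 64·cos(4·t) 1 fois. La primitive de l'accélération, avec v(0) = 0, donne la vitesse: v(t) = 16·sin(4·t). En utilisant v(t) = 16·sin(4·t) et en substituant t = -pi/4, nous trouvons v = 0.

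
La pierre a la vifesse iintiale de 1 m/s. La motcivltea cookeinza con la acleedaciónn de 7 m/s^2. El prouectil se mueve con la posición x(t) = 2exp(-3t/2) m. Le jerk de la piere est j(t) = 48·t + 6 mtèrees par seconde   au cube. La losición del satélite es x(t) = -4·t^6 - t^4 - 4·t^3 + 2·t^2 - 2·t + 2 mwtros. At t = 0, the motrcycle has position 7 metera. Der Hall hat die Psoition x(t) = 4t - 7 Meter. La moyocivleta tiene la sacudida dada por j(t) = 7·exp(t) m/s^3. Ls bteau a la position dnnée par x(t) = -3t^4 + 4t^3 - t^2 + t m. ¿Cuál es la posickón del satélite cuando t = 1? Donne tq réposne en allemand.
Mit x(t) = -4·t^6 - t^4 - 4·t^3 + 2·t^2 - 2·t + 2 und Einsetzen von t = 1, finden wir x = -7.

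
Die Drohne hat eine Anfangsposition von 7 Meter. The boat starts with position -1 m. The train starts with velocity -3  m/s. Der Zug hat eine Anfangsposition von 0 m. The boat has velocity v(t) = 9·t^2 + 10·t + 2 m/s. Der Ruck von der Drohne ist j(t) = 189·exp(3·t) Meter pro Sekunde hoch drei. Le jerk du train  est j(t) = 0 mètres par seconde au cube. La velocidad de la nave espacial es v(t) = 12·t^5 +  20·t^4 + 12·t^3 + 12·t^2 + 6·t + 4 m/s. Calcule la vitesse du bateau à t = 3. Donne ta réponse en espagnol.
Usando v(t) = 9·t^2 + 10·t + 2 y sustituyendo t = 3, encontramos v = 113.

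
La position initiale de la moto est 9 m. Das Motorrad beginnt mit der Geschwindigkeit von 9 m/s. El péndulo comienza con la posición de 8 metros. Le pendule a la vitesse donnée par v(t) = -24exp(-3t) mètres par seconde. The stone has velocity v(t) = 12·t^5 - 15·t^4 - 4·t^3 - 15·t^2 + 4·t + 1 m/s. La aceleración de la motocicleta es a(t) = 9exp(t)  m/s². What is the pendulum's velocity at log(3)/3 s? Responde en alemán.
Wir haben die Geschwindigkeit v(t) = -24·exp(-3·t). Durch Einsetzen von t = log(3)/3: v(log(3)/3) = -8.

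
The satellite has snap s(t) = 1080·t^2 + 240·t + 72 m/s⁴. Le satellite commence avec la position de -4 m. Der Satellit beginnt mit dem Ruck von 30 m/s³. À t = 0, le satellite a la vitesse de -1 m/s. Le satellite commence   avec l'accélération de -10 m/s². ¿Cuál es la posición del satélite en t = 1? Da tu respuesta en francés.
En partant du snap s(t) = 1080·t^2 + 240·t + 72, nous prenons 4 intégrales. La primitive du snap est le jerk. En utilisant j(0) = 30, nous obtenons j(t) = 360·t^3 + 120·t^2 + 72·t + 30. En prenant ∫j(t)dt et en appliquant a(0) = -10, nous trouvons a(t) = 90·t^4 + 40·t^3 + 36·t^2 + 30·t - 10. En prenant ∫a(t)dt et en appliquant v(0) = -1, nous trouvons v(t) = 18·t^5 + 10·t^4 + 12·t^3 + 15·t^2 - 10·t - 1. La primitive de la vitesse, avec x(0) = -4, donne la position: x(t) = 3·t^6 + 2·t^5 + 3·t^4 + 5·t^3 - 5·t^2 - t - 4. Nous avons la position x(t) = 3·t^6 + 2·t^5 + 3·t^4 + 5·t^3 - 5·t^2 - t - 4. En substituant t = 1: x(1) = 3.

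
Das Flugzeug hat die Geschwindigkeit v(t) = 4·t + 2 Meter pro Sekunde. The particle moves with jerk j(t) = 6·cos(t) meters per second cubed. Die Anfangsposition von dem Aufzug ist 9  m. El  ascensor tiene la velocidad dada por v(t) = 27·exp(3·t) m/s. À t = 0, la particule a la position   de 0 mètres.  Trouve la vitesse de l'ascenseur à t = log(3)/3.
De l'équation de la vitesse v(t) = 27·exp(3·t), nous substituons t = log(3)/3 pour obtenir v = 81.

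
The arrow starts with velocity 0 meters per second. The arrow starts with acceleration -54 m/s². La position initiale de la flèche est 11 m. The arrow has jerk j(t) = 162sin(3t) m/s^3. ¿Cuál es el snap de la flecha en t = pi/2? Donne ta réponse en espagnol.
Debemos derivar nuestra ecuación de la sacudida j(t) = 162·sin(3·t) 1 vez. Derivando la sacudida, obtenemos el snap: s(t) = 486·cos(3·t). Tenemos el snap s(t) = 486·cos(3·t). Sustituyendo t = pi/2: s(pi/2) = 0.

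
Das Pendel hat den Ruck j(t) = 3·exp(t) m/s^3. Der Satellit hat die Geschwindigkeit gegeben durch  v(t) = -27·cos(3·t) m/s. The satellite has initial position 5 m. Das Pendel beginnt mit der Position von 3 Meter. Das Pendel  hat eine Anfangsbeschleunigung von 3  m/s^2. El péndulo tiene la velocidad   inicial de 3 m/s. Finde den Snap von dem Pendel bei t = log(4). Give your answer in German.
Um dies zu lösen, müssen wir 1 Ableitung unserer Gleichung für den Ruck j(t) = 3·exp(t) nehmen. Die Ableitung von dem Ruck ergibt den Snap: s(t) = 3·exp(t). Mit s(t) = 3·exp(t) und Einsetzen von t = log(4), finden wir s = 12.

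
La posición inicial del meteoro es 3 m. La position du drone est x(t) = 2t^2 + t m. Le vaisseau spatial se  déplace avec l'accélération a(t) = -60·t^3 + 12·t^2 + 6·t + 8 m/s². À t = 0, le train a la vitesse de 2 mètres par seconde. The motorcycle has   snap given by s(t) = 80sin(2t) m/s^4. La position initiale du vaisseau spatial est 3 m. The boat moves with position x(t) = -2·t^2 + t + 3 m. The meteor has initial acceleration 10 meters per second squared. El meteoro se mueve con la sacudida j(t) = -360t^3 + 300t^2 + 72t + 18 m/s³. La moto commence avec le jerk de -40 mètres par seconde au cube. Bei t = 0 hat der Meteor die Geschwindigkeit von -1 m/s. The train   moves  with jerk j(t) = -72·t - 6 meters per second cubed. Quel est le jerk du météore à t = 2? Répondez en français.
De l'équation du jerk j(t) = -360·t^3 + 300·t^2 + 72·t + 18, nous substituons t = 2 pour obtenir j = -1518.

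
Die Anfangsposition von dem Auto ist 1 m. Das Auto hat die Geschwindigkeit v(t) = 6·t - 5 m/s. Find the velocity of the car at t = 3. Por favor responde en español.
Usando v(t) = 6·t - 5 y sustituyendo t = 3, encontramos v = 13.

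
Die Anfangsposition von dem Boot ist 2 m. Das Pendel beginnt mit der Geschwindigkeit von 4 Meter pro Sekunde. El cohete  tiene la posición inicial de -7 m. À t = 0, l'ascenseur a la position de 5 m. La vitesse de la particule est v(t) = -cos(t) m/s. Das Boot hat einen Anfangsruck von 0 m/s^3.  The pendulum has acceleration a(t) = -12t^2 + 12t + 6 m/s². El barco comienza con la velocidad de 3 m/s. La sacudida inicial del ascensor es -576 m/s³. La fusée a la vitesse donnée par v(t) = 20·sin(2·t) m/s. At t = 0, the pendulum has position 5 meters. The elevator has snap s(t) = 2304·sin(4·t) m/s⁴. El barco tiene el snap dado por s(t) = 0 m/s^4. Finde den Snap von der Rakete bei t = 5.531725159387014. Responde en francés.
Pour résoudre ceci, nous devons prendre 3 dérivées de notre équation de la vitesse v(t) = 20·sin(2·t). En dérivant la vitesse, nous obtenons l'accélération: a(t) = 40·cos(2·t). En dérivant l'accélération, nous obtenons le jerk: j(t) = -80·sin(2·t). En prenant d/dt de j(t), nous trouvons s(t) = -160·cos(2·t). De l'équation du snap s(t) = -160·cos(2·t), nous substituons t = 5.531725159387014 pour obtenir s = -10.8518278359700.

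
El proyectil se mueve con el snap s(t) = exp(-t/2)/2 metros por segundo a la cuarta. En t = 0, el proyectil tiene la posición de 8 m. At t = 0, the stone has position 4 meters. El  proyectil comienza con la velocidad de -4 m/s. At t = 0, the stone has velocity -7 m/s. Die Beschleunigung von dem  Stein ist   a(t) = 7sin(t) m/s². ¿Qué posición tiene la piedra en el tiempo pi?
Debemos encontrar la integral de nuestra ecuación de la aceleración a(t) = 7·sin(t) 2 veces. La antiderivada de la aceleración es la velocidad. Usando v(0) = -7, obtenemos v(t) = -7·cos(t). Integrando la velocidad y usando la condición inicial x(0) = 4, obtenemos x(t) = 4 - 7·sin(t). Usando x(t) = 4 - 7·sin(t) y sustituyendo t = pi, encontramos x = 4.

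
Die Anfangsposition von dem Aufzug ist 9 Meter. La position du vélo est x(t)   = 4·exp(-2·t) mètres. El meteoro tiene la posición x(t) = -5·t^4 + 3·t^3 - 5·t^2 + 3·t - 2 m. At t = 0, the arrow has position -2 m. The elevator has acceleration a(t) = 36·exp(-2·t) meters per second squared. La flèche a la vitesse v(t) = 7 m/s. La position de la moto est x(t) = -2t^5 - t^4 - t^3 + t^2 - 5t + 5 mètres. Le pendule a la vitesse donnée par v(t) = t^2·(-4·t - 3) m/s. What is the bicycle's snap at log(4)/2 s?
We must differentiate our position equation x(t) = 4·exp(-2·t) 4 times. The derivative of position gives velocity: v(t) = -8·exp(-2·t). The derivative of velocity gives acceleration: a(t) = 16·exp(-2·t). Differentiating acceleration, we get jerk: j(t) = -32·exp(-2·t). Taking d/dt of j(t), we find s(t) = 64·exp(-2·t). From the given snap equation s(t) = 64·exp(-2·t), we substitute t = log(4)/2 to get s = 16.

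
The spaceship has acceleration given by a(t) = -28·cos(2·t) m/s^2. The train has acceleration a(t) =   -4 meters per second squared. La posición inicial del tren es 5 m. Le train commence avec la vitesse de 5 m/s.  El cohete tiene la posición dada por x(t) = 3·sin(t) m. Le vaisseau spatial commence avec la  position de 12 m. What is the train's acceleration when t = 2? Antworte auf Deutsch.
Aus der Gleichung für die Beschleunigung a(t) = -4, setzen wir t = 2 ein und erhalten a = -4.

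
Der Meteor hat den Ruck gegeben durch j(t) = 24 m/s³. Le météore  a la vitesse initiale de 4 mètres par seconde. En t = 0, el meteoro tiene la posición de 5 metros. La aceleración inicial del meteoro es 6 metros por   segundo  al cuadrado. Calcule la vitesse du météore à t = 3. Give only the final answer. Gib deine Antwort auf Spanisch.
v(3) = 130.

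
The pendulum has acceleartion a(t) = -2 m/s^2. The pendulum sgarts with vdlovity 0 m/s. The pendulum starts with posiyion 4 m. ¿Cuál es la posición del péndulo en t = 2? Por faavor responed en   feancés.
Nous devons intégrer notre équation de l'accélération a(t) = -2 2 fois. La primitive de l'accélération est la vitesse. En utilisant v(0) = 0, nous obtenons v(t) = -2·t. En intégrant la vitesse et en utilisant la condition initiale x(0) = 4, nous obtenons x(t) = 4 - t^2. Nous avons la position x(t) = 4 - t^2. En substituant t = 2: x(2) = 0.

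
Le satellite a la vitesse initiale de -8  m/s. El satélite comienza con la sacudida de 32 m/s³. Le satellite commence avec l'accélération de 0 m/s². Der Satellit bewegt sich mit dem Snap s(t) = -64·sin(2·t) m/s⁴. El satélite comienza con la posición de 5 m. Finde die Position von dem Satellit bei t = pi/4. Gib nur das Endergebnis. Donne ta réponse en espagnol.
En t = pi/4, x = 1.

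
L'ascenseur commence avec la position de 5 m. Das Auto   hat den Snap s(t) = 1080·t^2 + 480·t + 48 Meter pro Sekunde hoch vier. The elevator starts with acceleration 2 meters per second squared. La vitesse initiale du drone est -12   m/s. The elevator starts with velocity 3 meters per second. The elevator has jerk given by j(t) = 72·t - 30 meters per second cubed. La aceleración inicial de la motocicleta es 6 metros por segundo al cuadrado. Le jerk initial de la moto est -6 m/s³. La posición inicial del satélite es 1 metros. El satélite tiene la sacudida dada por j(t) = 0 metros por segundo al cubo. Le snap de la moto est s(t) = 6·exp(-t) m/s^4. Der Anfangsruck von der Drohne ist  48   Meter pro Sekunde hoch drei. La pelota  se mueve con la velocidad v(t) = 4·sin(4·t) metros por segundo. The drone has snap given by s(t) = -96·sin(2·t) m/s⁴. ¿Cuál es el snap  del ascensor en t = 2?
Para resolver esto, necesitamos tomar 1 derivada de nuestra ecuación de la sacudida j(t) = 72·t - 30. La derivada de la sacudida da el snap: s(t) = 72. Tenemos el snap s(t) = 72. Sustituyendo t = 2: s(2) = 72.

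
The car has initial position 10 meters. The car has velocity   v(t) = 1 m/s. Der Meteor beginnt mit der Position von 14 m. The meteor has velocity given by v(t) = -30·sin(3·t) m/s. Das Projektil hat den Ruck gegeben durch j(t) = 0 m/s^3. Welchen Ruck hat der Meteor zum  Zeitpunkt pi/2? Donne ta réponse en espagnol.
Debemos derivar nuestra ecuación de la velocidad v(t) = -30·sin(3·t) 2 veces. La derivada de la velocidad da la aceleración: a(t) = -90·cos(3·t). La derivada de la aceleración da la sacudida: j(t) = 270·sin(3·t). Tenemos la sacudida j(t) = 270·sin(3·t). Sustituyendo t = pi/2: j(pi/2) = -270.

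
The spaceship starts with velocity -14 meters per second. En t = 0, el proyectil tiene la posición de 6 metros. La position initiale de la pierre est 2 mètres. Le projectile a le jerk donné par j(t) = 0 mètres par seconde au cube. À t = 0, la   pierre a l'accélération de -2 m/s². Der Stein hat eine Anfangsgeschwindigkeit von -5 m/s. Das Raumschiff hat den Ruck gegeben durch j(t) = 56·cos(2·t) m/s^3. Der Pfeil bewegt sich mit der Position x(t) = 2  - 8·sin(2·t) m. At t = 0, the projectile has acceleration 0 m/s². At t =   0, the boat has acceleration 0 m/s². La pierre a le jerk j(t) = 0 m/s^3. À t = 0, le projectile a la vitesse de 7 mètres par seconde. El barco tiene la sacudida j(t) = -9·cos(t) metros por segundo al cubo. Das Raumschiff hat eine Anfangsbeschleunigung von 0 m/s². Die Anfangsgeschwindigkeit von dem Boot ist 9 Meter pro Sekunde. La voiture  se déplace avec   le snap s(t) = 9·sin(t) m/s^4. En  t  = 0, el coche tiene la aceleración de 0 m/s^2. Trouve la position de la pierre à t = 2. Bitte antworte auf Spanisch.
Debemos encontrar la integral de nuestra ecuación de la sacudida j(t) = 0 3 veces. Integrando la sacudida y usando la condición inicial a(0) = -2, obtenemos a(t) = -2. La antiderivada de la aceleración, con v(0) = -5, da la velocidad: v(t) = -2·t - 5. Tomando ∫v(t)dt y aplicando x(0) = 2, encontramos x(t) = -t^2 - 5·t + 2. Tenemos la posición x(t) = -t^2 - 5·t + 2. Sustituyendo t = 2: x(2) = -12.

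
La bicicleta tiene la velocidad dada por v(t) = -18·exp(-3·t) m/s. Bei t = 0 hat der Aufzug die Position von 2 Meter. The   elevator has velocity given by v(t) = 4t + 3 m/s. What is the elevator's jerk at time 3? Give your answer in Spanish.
Para resolver esto, necesitamos tomar 2 derivadas de nuestra ecuación de la velocidad v(t) = 4·t + 3. Tomando d/dt de v(t), encontramos a(t) = 4. Tomando d/dt de a(t), encontramos j(t) = 0. Usando j(t) = 0 y sustituyendo t = 3, encontramos j = 0.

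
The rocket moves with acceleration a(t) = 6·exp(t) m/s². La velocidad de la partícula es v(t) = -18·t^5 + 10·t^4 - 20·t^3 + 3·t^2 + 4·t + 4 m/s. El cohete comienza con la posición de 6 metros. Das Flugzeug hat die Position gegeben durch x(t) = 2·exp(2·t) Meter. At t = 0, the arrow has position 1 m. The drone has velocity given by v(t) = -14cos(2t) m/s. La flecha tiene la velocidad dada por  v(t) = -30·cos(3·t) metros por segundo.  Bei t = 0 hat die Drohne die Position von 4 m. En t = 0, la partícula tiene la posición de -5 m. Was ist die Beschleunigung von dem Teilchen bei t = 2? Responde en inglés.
Starting from velocity v(t) = -18·t^5 + 10·t^4 - 20·t^3 + 3·t^2 + 4·t + 4, we take 1 derivative. The derivative of velocity gives acceleration: a(t) = -90·t^4 + 40·t^3 - 60·t^2 + 6·t + 4. From the given acceleration equation a(t) = -90·t^4 + 40·t^3 - 60·t^2 + 6·t + 4, we substitute t = 2 to get a = -1344.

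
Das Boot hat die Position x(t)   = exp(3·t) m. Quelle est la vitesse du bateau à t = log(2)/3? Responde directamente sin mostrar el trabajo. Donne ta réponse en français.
La réponse est 6.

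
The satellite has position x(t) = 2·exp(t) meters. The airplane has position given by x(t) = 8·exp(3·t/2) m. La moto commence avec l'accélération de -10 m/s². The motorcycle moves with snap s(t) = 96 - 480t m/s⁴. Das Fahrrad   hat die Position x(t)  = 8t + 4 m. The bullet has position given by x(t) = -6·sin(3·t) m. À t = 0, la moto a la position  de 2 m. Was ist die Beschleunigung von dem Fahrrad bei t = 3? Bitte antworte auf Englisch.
Starting from position x(t) = 8·t + 4, we take 2 derivatives. Differentiating position, we get velocity: v(t) = 8. The derivative of velocity gives acceleration: a(t) = 0. Using a(t) = 0 and substituting t = 3, we find a = 0.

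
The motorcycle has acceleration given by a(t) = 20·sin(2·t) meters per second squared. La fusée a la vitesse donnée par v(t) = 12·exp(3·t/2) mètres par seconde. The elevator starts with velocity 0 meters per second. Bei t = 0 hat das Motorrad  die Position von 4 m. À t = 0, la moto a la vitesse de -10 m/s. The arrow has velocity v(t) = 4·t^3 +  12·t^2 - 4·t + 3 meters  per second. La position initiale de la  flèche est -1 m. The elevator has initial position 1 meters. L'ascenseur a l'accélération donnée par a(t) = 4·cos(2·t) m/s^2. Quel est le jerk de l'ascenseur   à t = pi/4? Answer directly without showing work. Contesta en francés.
Le jerk à t = pi/4 est j = -8.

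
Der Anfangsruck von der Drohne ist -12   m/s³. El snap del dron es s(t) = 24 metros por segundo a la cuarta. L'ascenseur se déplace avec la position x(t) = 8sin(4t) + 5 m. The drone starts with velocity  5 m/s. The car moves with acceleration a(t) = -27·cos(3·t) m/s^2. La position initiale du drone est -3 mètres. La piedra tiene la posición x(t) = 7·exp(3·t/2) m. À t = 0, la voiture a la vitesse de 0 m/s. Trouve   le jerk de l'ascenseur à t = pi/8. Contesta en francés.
Nous devons dériver notre équation de la position x(t) = 8·sin(4·t) + 5 3 fois. En prenant d/dt de x(t), nous trouvons v(t) = 32·cos(4·t). En prenant d/dt de v(t), nous trouvons a(t) = -128·sin(4·t). En dérivant l'accélération, nous obtenons le jerk: j(t) = -512·cos(4·t). De l'équation du jerk j(t) = -512·cos(4·t), nous substituons t = pi/8 pour obtenir j = 0.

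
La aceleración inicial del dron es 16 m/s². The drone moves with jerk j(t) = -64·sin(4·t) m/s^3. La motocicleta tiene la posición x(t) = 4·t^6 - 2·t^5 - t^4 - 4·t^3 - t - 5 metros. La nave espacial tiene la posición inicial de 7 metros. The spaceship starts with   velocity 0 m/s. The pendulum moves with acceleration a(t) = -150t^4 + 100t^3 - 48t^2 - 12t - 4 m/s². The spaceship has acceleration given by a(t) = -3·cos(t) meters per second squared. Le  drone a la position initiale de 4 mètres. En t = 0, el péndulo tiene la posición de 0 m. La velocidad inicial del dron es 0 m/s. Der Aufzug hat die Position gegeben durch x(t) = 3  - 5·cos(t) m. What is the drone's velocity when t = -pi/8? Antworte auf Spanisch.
Partiendo de la sacudida j(t) = -64·sin(4·t), tomamos 2 antiderivadas. La integral de la sacudida, con a(0) = 16, da la aceleración: a(t) = 16·cos(4·t). Integrando la aceleración y usando la condición inicial v(0) = 0, obtenemos v(t) = 4·sin(4·t). Tenemos la velocidad v(t) = 4·sin(4·t). Sustituyendo t = -pi/8: v(-pi/8) = -4.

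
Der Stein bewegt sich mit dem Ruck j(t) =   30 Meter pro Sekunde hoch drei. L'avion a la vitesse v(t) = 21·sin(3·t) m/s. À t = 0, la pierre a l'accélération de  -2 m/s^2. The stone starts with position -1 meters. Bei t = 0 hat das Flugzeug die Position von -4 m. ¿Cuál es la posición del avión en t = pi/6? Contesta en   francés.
Pour résoudre ceci, nous devons prendre 1 primitive de notre équation de la vitesse v(t) = 21·sin(3·t). En intégrant la vitesse et en utilisant la condition initiale x(0) = -4, nous obtenons x(t) = 3 - 7·cos(3·t). De l'équation de la position x(t) = 3 - 7·cos(3·t), nous substituons t = pi/6 pour obtenir x = 3.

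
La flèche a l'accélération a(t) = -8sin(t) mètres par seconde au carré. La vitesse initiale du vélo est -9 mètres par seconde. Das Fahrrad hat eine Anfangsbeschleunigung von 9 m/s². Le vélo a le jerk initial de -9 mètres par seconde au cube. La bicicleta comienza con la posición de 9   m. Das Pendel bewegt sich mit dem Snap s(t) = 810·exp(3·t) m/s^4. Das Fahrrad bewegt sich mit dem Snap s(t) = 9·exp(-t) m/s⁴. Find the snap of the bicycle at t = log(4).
We have snap s(t) = 9·exp(-t). Substituting t = log(4): s(log(4)) = 9/4.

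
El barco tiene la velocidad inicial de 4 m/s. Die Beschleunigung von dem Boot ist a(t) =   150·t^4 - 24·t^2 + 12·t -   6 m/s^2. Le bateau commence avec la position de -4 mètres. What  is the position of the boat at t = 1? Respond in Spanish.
Necesitamos integrar nuestra ecuación de la aceleración a(t) = 150·t^4 - 24·t^2 + 12·t - 6 2 veces. La integral de la aceleración, con v(0) = 4, da la velocidad: v(t) = 30·t^5 - 8·t^3 + 6·t^2 - 6·t + 4. Tomando ∫v(t)dt y aplicando x(0) = -4, encontramos x(t) = 5·t^6 - 2·t^4 + 2·t^3 - 3·t^2 + 4·t - 4. Usando x(t) = 5·t^6 - 2·t^4 + 2·t^3 - 3·t^2 + 4·t - 4 y sustituyendo t = 1, encontramos x = 2.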